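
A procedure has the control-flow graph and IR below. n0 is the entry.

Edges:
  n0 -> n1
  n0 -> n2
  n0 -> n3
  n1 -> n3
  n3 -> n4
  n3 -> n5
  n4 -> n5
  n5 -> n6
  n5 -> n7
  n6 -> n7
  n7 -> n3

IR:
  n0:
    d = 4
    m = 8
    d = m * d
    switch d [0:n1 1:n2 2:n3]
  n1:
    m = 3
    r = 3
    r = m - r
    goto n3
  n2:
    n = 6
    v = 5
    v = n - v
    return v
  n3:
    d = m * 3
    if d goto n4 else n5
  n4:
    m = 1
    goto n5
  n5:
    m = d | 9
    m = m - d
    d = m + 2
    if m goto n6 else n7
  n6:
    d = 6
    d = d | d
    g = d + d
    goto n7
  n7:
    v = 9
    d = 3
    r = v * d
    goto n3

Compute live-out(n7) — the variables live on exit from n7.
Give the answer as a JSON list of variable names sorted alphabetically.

def/use:
  n0 def {d,m} use ∅
  n1 def {m,r} use ∅
  n2 def {n,v} use ∅
  n3 def {d} use {m}
  n4 def {m} use ∅
  n5 def {d,m} use {d}
  n6 def {d,g} use ∅
  n7 def {d,r,v} use ∅

Backward fixpoint:
  live n0: ∅→{m}
  live n1: ∅→{m}
  live n2: ∅→∅
  live n3: {m}→{d}
  live n4: {d}→{d}
  live n5: {d}→{m}
  live n6: {m}→{m}
  live n7: {m}→{m}

live-out(n7) = ["m"]

Answer: ["m"]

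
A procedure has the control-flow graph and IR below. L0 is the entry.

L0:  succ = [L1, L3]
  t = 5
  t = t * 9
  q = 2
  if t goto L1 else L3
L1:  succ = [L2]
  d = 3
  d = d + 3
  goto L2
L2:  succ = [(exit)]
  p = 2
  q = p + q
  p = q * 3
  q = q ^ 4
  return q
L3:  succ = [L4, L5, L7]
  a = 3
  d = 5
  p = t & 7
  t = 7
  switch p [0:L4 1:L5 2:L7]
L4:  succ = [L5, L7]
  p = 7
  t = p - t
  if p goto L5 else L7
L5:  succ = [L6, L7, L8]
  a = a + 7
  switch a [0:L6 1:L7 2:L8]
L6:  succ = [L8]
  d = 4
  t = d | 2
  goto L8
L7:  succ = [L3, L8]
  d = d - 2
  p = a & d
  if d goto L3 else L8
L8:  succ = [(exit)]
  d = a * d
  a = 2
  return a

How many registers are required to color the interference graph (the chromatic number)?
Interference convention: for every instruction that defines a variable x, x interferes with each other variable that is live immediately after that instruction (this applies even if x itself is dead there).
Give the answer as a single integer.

def/use:
  L0: def={q,t} ue=∅
  L1: def={d} ue=∅
  L2: def={p,q} ue={q}
  L3: def={a,d,p,t} ue={t}
  L4: def={p,t} ue={t}
  L5: def={a} ue={a}
  L6: def={d,t} ue=∅
  L7: def={d,p} ue={a,d}
  L8: def={a,d} ue={a,d}

Live sets:
  live L0: ∅→{q,t}
  live L1: {q}→{q}
  live L2: {q}→∅
  live L3: {t}→{a,d,t}
  live L4: {a,d,t}→{a,d,t}
  live L5: {a,d,t}→{a,d,t}
  live L6: {a}→{a,d}
  live L7: {a,d,t}→{a,d,t}
  live L8: {a,d}→∅

Interference:
  a — {d,p,t}
  d — {a,p,q,t}
  p — {a,d,q,t}
  q — {d,p,t}
  t — {a,d,p,q}

Colouring:
  clique {a,d,p,t} ⇒ need ≥ 4
  assign a→R3 d→R0 p→R1 q→R3 t→R2 — no edge inside a register ⇒ χ ≤ 4
  χ = 4

Answer: 4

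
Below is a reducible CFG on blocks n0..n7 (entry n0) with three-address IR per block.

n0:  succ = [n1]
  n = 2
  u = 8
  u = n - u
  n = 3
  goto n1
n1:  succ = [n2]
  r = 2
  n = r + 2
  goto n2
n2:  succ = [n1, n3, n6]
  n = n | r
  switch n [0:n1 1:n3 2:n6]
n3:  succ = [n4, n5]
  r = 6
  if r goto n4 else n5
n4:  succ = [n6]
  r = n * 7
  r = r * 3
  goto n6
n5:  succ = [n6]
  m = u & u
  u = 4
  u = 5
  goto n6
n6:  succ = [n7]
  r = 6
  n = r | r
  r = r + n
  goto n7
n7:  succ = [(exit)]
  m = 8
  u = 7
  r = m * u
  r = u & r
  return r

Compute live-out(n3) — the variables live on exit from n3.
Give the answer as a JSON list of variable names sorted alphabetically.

def/use:
  n0: {n,u} / ∅
  n1: {n,r} / ∅
  n2: {n} / {n,r}
  n3: {r} / ∅
  n4: {r} / {n}
  n5: {m,u} / {u}
  n6: {n,r} / ∅
  n7: {m,r,u} / ∅

Live sets:
  live n0: ∅→{u}
  live n1: {u}→{n,r,u}
  live n2: {n,r,u}→{n,u}
  live n3: {n,u}→{n,u}
  live n4: {n}→∅
  live n5: {u}→∅
  live n6: ∅→∅
  live n7: ∅→∅

live-out(n3) = ["n", "u"]

Answer: ["n", "u"]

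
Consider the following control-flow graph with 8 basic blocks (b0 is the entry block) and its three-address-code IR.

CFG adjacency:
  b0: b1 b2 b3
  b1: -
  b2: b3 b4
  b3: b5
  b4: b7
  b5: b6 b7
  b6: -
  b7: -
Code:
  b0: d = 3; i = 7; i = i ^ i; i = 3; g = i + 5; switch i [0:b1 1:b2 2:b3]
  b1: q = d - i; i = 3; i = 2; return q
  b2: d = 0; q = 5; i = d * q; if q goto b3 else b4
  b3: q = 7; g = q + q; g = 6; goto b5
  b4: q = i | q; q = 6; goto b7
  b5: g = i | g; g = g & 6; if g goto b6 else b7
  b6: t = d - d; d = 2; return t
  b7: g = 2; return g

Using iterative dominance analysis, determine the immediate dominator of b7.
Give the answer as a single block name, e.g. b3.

idom tree: b1←b0 b2←b0 b3←b0 b4←b2 b5←b3 b6←b5 b7←b0
Dom at joins:
  b3: preds {b0,b2}: {b0} ∩ {b0,b2} = {b0}; idom=b0
  b7: preds {b4,b5}: {b0,b2,b4} ∩ {b0,b3,b5} = {b0}; idom=b0

idom(b7) = b0

Answer: b0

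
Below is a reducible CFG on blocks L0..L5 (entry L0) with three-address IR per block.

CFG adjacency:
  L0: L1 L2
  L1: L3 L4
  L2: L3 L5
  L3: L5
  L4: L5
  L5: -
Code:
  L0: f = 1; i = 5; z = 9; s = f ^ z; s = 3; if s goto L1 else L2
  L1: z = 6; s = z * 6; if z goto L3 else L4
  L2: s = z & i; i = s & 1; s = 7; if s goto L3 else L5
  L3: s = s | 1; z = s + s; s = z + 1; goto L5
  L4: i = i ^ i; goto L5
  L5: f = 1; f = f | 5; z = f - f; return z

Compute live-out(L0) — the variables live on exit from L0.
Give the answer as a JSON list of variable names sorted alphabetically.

Answer: ["i", "z"]

Analysis:
Per-block:
  L0: def={f,i,s,z} ue=∅
  L1: def={s,z} ue=∅
  L2: def={i,s} ue={i,z}
  L3: def={s,z} ue={s}
  L4: def={i} ue={i}
  L5: def={f,z} ue=∅

Live sets:
  L0: in=∅ out={i,z}
  L1: in={i} out={i,s}
  L2: in={i,z} out={s}
  L3: in={s} out=∅
  L4: in={i} out=∅
  L5: in=∅ out=∅

live-out(L0) = ["i", "z"]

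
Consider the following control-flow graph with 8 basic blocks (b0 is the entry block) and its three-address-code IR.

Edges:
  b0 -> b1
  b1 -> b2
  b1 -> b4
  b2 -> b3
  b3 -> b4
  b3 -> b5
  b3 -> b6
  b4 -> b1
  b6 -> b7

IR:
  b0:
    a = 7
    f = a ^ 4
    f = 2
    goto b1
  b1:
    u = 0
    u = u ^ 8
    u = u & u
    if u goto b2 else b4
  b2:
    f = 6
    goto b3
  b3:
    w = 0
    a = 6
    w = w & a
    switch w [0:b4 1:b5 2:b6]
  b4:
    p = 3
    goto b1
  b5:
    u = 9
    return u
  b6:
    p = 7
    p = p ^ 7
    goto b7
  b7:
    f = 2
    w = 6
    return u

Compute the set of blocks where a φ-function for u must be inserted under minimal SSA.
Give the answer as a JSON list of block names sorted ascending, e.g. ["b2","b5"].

idom tree: b1←b0 b2←b1 b3←b2 b4←b1 b5←b3 b6←b3 b7←b6
Dom at joins:
  b1: preds {b0,b4}: {b0} ∩ {b0,b1,b4} = {b0}; idom=b0
  b4: preds {b1,b3}: {b0,b1} ∩ {b0,b1,b2,b3} = {b0,b1}; idom=b1

Frontier:
  b1←b0: walk · to b0
  b1←b4: walk b4→b1 to b0
  b4←b1: walk · to b1
  b4←b3: walk b3→b2 to b1
  b0: DF=∅
  b1: DF={b1}
  b2: DF={b4}
  b3: DF={b4}
  b4: DF={b1}
  b5: DF=∅
  b6: DF=∅
  b7: DF=∅

φ for u: defs {b1,b5}
  DF⁺ = {b1}

Answer: ["b1"]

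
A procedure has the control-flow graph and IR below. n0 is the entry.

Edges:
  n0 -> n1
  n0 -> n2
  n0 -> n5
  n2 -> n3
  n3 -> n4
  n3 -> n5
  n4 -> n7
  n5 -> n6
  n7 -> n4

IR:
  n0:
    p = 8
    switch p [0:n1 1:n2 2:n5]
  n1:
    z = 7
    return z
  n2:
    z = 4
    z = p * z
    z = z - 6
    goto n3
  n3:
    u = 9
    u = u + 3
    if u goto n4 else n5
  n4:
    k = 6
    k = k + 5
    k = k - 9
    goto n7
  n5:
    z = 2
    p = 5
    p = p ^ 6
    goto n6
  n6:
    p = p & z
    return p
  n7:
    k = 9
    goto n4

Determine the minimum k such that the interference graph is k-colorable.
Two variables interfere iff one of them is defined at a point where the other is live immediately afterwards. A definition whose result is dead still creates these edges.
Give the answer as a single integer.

Per-block:
  n0 def {p} use ∅
  n1 def {z} use ∅
  n2 def {z} use {p}
  n3 def {u} use ∅
  n4 def {k} use ∅
  n5 def {p,z} use ∅
  n6 def {p} use {p,z}
  n7 def {k} use ∅

Backward fixpoint:
  n0 li=∅ lo={p}
  n1 li=∅ lo=∅
  n2 li={p} lo=∅
  n3 li=∅ lo=∅
  n4 li=∅ lo=∅
  n5 li=∅ lo={p,z}
  n6 li={p,z} lo=∅
  n7 li=∅ lo=∅

Conflict graph:
  k — ∅
  p — {z}
  u — ∅
  z — {p}

Registers:
  lower bound: {p,z} mutually conflict ⇒ χ ≥ 2
  assign k→r0 p→r0 u→r0 z→r1 — no edge inside a register ⇒ χ ≤ 2
  χ = 2

Answer: 2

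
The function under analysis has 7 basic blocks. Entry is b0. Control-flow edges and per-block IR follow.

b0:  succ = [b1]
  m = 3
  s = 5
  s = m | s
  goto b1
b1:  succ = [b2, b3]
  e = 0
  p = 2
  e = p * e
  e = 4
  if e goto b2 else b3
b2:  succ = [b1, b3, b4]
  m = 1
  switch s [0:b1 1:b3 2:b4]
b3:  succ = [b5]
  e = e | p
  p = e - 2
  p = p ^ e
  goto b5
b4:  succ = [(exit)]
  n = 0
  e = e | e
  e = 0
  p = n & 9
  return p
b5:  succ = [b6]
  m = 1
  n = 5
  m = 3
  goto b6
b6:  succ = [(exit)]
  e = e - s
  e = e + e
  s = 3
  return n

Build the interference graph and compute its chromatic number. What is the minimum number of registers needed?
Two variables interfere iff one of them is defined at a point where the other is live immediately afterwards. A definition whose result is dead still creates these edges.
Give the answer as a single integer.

Block summaries:
  b0: def={m,s} ue=∅
  b1: def={e,p} ue=∅
  b2: def={m} ue={s}
  b3: def={e,p} ue={e,p}
  b4: def={e,n,p} ue={e}
  b5: def={m,n} ue=∅
  b6: def={e,s} ue={e,n,s}

Live sets:
  b0: in=∅ out={s}
  b1: in={s} out={e,p,s}
  b2: in={e,p,s} out={e,p,s}
  b3: in={e,p,s} out={e,s}
  b4: in={e} out=∅
  b5: in={e,s} out={e,n,s}
  b6: in={e,n,s} out=∅

Interfere edges:
  e: {m,n,p,s}
  m: {e,n,p,s}
  n: {e,m,s}
  p: {e,m,s}
  s: {e,m,n,p}

Registers:
  lower bound: {e,m,n,s} mutually conflict ⇒ χ ≥ 4
  assign e→R0 m→R1 n→R3 p→R3 s→R2 — no edge inside a register ⇒ χ ≤ 4
  χ = 4

Answer: 4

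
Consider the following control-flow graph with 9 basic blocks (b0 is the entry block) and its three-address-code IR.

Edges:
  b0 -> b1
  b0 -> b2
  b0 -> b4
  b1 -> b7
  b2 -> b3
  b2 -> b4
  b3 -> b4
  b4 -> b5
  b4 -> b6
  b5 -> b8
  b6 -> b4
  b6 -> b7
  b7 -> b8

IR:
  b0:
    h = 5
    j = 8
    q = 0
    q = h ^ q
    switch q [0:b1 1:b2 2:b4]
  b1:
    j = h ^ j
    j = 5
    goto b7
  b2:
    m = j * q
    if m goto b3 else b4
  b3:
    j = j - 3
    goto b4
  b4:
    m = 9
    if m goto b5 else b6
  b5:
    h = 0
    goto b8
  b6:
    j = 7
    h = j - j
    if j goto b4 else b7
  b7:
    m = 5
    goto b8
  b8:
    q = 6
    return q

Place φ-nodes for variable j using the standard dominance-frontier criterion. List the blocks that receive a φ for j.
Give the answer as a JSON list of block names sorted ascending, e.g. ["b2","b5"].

idom tree: b1←b0 b2←b0 b3←b2 b4←b0 b5←b4 b6←b4 b7←b0 b8←b0
Join-block Dom:
  b4: preds {b0,b2,b3,b6}: {b0} ∩ {b0,b2} ∩ {b0,b2,b3} ∩ {b0,b4,b6} = {b0}; idom=b0
  b7: preds {b1,b6}: {b0,b1} ∩ {b0,b4,b6} = {b0}; idom=b0
  b8: preds {b5,b7}: {b0,b4,b5} ∩ {b0,b7} = {b0}; idom=b0

DF walk-up:
  join b4 pred b0: · stop@b0
  join b4 pred b2: b2 stop@b0
  join b4 pred b3: b3→b2 stop@b0
  join b4 pred b6: b6→b4 stop@b0
  join b7 pred b1: b1 stop@b0
  join b7 pred b6: b6→b4 stop@b0
  join b8 pred b5: b5→b4 stop@b0
  join b8 pred b7: b7 stop@b0
  b0: DF=∅
  b1: DF={b7}
  b2: DF={b4}
  b3: DF={b4}
  b4: DF={b4,b7,b8}
  b5: DF={b8}
  b6: DF={b4,b7}
  b7: DF={b8}
  b8: DF=∅

φ for j: defs {b0,b1,b3,b6}
  DF⁺ = {b4,b7,b8}

Answer: ["b4", "b7", "b8"]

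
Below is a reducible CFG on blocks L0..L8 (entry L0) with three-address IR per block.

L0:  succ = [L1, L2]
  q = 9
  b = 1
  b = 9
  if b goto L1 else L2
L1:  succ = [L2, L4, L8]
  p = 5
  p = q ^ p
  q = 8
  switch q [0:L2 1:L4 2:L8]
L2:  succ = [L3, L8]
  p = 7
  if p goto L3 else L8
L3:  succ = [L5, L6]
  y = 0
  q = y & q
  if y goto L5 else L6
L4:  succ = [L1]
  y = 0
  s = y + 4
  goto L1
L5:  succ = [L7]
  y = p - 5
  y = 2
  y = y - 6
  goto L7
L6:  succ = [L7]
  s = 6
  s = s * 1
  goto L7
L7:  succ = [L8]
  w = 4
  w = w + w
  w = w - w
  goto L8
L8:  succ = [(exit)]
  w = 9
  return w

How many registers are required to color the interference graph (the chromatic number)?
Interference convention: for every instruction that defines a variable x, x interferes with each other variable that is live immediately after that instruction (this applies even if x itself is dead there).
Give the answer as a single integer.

def/use:
  L0: {b,q} / ∅
  L1: {p,q} / {q}
  L2: {p} / ∅
  L3: {q,y} / {q}
  L4: {s,y} / ∅
  L5: {y} / {p}
  L6: {s} / ∅
  L7: {w} / ∅
  L8: {w} / ∅

Live sets:
  L0: in=∅ out={q}
  L1: in={q} out={q}
  L2: in={q} out={p,q}
  L3: in={p,q} out={p}
  L4: in={q} out={q}
  L5: in={p} out=∅
  L6: in=∅ out=∅
  L7: in=∅ out=∅
  L8: in=∅ out=∅

Interfere edges:
  b↔{q}
  p↔{q,y}
  q↔{b,p,s,y}
  s↔{q}
  w↔∅
  y↔{p,q}

Chromatic number:
  lower bound: {p,q,y} mutually conflict ⇒ χ ≥ 3
  3-colouring: c0={q,w}  c1={b,p,s}  c2={y}
  χ = 3

Answer: 3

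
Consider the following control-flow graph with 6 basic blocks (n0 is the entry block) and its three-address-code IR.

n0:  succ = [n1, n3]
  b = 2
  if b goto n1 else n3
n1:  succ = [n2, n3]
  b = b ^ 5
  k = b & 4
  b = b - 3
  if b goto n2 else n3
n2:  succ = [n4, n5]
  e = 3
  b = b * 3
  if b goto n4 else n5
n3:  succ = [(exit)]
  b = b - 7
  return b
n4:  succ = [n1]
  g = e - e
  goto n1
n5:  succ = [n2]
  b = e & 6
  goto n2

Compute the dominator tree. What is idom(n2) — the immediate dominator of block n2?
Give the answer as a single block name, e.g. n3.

idom tree: n1←n0 n2←n1 n3←n0 n4←n2 n5←n2
Dom at joins:
  n1: preds {n0,n4}: {n0} ∩ {n0,n1,n2,n4} = {n0}; idom=n0
  n2: preds {n1,n5}: {n0,n1} ∩ {n0,n1,n2,n5} = {n0,n1}; idom=n1
  n3: preds {n0,n1}: {n0} ∩ {n0,n1} = {n0}; idom=n0

idom(n2) = n1

Answer: n1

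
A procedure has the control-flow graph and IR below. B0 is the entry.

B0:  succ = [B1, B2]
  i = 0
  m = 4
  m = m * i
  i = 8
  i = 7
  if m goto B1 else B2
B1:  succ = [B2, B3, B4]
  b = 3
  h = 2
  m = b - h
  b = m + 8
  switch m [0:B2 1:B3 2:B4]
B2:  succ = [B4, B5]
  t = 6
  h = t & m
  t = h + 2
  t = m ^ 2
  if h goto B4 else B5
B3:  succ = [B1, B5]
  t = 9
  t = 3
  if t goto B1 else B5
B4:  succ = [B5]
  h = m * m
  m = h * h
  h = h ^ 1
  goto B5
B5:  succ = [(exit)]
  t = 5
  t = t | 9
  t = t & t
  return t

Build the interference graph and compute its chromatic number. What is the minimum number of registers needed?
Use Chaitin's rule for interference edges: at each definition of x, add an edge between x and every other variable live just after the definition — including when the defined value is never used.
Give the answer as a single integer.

Answer: 3

Derivation:
Block summaries:
  B0: {i,m} / ∅
  B1: {b,h,m} / ∅
  B2: {h,t} / {m}
  B3: {t} / ∅
  B4: {h,m} / {m}
  B5: {t} / ∅

Backward fixpoint:
  B0 li=∅ lo={m}
  B1 li=∅ lo={m}
  B2 li={m} lo={m}
  B3 li=∅ lo=∅
  B4 li={m} lo=∅
  B5 li=∅ lo=∅

Interference:
  b — {h,m}
  h — {b,m,t}
  i — {m}
  m — {b,h,i,t}
  t — {h,m}

Registers:
  clique {b,h,m} ⇒ need ≥ 3
  3-colouring: R0={m}  R1={h,i}  R2={b,t}
  χ = 3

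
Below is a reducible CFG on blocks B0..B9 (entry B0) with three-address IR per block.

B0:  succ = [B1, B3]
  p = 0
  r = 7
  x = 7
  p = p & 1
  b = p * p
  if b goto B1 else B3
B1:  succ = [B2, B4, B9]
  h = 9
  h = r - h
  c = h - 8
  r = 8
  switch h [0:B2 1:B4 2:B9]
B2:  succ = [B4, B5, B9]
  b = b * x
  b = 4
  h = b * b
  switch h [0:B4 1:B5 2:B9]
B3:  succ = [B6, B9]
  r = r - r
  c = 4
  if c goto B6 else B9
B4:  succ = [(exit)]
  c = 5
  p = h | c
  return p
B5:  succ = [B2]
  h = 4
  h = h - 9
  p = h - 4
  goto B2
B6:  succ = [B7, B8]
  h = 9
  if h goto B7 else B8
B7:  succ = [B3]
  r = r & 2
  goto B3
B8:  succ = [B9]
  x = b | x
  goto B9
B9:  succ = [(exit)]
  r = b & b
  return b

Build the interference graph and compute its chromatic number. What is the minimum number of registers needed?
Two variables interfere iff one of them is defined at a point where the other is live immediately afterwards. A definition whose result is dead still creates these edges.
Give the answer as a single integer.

Per-block:
  B0: {b,p,r,x} / ∅
  B1: {c,h,r} / {r}
  B2: {b,h} / {b,x}
  B3: {c,r} / {r}
  B4: {c,p} / {h}
  B5: {h,p} / ∅
  B6: {h} / ∅
  B7: {r} / {r}
  B8: {x} / {b,x}
  B9: {r} / {b}

Live sets:
  live B0: ∅→{b,r,x}
  live B1: {b,r,x}→{b,h,x}
  live B2: {b,x}→{b,h,x}
  live B3: {b,r,x}→{b,r,x}
  live B4: {h}→∅
  live B5: {b,x}→{b,x}
  live B6: {b,r,x}→{b,r,x}
  live B7: {b,r,x}→{b,r,x}
  live B8: {b,x}→{b}
  live B9: {b}→∅

Interfere edges:
  b: {c,h,p,r,x}
  c: {b,h,r,x}
  h: {b,c,r,x}
  p: {b,r,x}
  r: {b,c,h,p,x}
  x: {b,c,h,p,r}

Colouring:
  lower bound: {b,c,h,r,x} mutually conflict ⇒ χ ≥ 5
  assign b→c0 c→c3 h→c4 p→c3 r→c1 x→c2 — no edge inside a register ⇒ χ ≤ 5
  χ = 5

Answer: 5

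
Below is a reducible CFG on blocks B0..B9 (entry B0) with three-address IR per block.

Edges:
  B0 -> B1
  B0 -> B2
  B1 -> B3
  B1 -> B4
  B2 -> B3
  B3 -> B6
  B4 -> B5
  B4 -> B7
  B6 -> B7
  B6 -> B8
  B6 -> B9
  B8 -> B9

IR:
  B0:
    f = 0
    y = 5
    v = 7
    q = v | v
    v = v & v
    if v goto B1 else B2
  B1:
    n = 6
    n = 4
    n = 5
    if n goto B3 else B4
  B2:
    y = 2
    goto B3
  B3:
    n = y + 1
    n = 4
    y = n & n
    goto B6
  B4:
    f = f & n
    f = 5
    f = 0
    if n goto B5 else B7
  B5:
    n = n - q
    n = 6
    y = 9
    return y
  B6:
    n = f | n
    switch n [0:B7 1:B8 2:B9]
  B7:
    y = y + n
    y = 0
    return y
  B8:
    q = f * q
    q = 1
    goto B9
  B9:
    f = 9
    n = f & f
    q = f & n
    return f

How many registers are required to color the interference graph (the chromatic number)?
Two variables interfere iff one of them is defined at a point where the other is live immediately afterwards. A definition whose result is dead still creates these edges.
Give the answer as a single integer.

Per-block:
  B0: {f,q,v,y} / ∅
  B1: {n} / ∅
  B2: {y} / ∅
  B3: {n,y} / {y}
  B4: {f} / {f,n}
  B5: {n,y} / {n,q}
  B6: {n} / {f,n}
  B7: {y} / {n,y}
  B8: {q} / {f,q}
  B9: {f,n,q} / ∅

Live sets:
  B0 li=∅ lo={f,q,y}
  B1 li={f,q,y} lo={f,n,q,y}
  B2 li={f,q} lo={f,q,y}
  B3 li={f,q,y} lo={f,n,q,y}
  B4 li={f,n,q,y} lo={n,q,y}
  B5 li={n,q} lo=∅
  B6 li={f,n,q,y} lo={f,n,q,y}
  B7 li={n,y} lo=∅
  B8 li={f,q} lo=∅
  B9 li=∅ lo=∅

Interference:
  f↔{n,q,v,y}
  n↔{f,q,y}
  q↔{f,n,v,y}
  v↔{f,q,y}
  y↔{f,n,q,v}

Registers:
  {f,n,q,y} pairwise interfere (4-clique) ⇒ χ ≥ 4
  4-colouring: c0={f}  c1={q}  c2={y}  c3={n,v}
  χ = 4

Answer: 4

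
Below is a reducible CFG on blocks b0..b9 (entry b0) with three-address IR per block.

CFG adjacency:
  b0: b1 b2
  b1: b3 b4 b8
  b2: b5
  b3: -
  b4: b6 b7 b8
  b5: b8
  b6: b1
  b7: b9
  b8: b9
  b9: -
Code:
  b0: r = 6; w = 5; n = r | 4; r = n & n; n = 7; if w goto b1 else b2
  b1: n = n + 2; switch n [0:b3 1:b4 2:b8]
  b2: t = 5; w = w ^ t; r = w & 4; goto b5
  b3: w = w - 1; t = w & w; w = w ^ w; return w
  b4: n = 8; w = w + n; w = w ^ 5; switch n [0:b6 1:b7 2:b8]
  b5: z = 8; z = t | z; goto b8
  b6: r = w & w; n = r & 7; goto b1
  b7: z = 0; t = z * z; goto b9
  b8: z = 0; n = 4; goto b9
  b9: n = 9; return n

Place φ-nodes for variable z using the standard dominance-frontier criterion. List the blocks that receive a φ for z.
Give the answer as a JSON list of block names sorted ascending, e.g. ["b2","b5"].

idom tree: b1←b0 b2←b0 b3←b1 b4←b1 b5←b2 b6←b4 b7←b4 b8←b0 b9←b0
Dom∩ at merges:
  b1: preds {b0,b6}: {b0} ∩ {b0,b1,b4,b6} = {b0}; idom=b0
  b8: preds {b1,b4,b5}: {b0,b1} ∩ {b0,b1,b4} ∩ {b0,b2,b5} = {b0}; idom=b0
  b9: preds {b7,b8}: {b0,b1,b4,b7} ∩ {b0,b8} = {b0}; idom=b0

Frontier:
  b1←b0: walk · to b0
  b1←b6: walk b6→b4→b1 to b0
  b8←b1: walk b1 to b0
  b8←b4: walk b4→b1 to b0
  b8←b5: walk b5→b2 to b0
  b9←b7: walk b7→b4→b1 to b0
  b9←b8: walk b8 to b0
  DF(b0)=∅
  DF(b1)={b1,b8,b9}
  DF(b2)={b8}
  DF(b3)=∅
  DF(b4)={b1,b8,b9}
  DF(b5)={b8}
  DF(b6)={b1}
  DF(b7)={b9}
  DF(b8)={b9}
  DF(b9)=∅

φ for z: defs {b5,b7,b8}
  DF⁺ = {b8,b9}

Answer: ["b8", "b9"]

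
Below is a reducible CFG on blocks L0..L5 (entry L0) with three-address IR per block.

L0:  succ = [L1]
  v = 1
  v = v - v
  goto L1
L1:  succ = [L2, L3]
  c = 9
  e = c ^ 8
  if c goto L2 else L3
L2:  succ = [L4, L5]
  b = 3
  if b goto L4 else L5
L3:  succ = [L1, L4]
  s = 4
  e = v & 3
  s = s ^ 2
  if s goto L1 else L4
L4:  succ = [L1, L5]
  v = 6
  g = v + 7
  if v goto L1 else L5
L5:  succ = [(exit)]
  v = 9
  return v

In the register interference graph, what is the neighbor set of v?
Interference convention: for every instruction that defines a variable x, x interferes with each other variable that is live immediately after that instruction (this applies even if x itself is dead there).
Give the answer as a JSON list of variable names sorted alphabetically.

Answer: ["c", "e", "g", "s"]

Analysis:
Per-block:
  L0 def {v} use ∅
  L1 def {c,e} use ∅
  L2 def {b} use ∅
  L3 def {e,s} use {v}
  L4 def {g,v} use ∅
  L5 def {v} use ∅

Liveness:
  L0: in=∅ out={v}
  L1: in={v} out={v}
  L2: in=∅ out=∅
  L3: in={v} out={v}
  L4: in=∅ out={v}
  L5: in=∅ out=∅

Conflict graph:
  b: ∅
  c: {e,v}
  e: {c,s,v}
  g: {v}
  s: {e,v}
  v: {c,e,g,s}

N(v) = ["c", "e", "g", "s"]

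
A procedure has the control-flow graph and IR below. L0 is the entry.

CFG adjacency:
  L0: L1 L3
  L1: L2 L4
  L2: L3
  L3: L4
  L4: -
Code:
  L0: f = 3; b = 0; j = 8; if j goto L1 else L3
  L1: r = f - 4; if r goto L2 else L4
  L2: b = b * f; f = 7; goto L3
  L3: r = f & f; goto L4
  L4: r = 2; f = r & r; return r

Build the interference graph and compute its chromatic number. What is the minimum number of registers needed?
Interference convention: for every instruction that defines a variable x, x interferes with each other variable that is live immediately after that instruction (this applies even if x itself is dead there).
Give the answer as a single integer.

def/use:
  L0 def {b,f,j} use ∅
  L1 def {r} use {f}
  L2 def {b,f} use {b,f}
  L3 def {r} use {f}
  L4 def {f,r} use ∅

Liveness:
  L0: in=∅ out={b,f}
  L1: in={b,f} out={b,f}
  L2: in={b,f} out={f}
  L3: in={f} out=∅
  L4: in=∅ out=∅

Interference:
  b: {f,j,r}
  f: {b,j,r}
  j: {b,f}
  r: {b,f}

Registers:
  {b,f,j} pairwise interfere (3-clique) ⇒ χ ≥ 3
  3-colouring: R0={b}  R1={f}  R2={j,r}
  χ = 3

Answer: 3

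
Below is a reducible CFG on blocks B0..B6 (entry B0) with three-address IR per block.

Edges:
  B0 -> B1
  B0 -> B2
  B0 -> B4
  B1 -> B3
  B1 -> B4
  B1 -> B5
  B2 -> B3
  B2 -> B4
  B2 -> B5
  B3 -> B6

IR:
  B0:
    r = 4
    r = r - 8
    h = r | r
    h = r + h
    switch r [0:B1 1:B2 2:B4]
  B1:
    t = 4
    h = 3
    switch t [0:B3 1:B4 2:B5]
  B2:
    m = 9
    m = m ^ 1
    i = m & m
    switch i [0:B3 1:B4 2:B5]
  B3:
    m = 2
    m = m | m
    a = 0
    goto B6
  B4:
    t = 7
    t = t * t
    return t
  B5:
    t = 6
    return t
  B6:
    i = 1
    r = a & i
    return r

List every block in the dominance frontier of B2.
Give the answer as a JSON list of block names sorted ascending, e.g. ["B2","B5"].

Answer: ["B3", "B4", "B5"]

Working:
idom tree: B1←B0 B2←B0 B3←B0 B4←B0 B5←B0 B6←B3
Dom∩ at merges:
  B3: preds {B1,B2}: {B0,B1} ∩ {B0,B2} = {B0}; idom=B0
  B4: preds {B0,B1,B2}: {B0} ∩ {B0,B1} ∩ {B0,B2} = {B0}; idom=B0
  B5: preds {B1,B2}: {B0,B1} ∩ {B0,B2} = {B0}; idom=B0

Frontier:
  B3←B1: walk B1 to B0
  B3←B2: walk B2 to B0
  B4←B0: walk · to B0
  B4←B1: walk B1 to B0
  B4←B2: walk B2 to B0
  B5←B1: walk B1 to B0
  B5←B2: walk B2 to B0
  B0: DF=∅
  B1: DF={B3,B4,B5}
  B2: DF={B3,B4,B5}
  B3: DF=∅
  B4: DF=∅
  B5: DF=∅
  B6: DF=∅

DF(B2) = ["B3", "B4", "B5"]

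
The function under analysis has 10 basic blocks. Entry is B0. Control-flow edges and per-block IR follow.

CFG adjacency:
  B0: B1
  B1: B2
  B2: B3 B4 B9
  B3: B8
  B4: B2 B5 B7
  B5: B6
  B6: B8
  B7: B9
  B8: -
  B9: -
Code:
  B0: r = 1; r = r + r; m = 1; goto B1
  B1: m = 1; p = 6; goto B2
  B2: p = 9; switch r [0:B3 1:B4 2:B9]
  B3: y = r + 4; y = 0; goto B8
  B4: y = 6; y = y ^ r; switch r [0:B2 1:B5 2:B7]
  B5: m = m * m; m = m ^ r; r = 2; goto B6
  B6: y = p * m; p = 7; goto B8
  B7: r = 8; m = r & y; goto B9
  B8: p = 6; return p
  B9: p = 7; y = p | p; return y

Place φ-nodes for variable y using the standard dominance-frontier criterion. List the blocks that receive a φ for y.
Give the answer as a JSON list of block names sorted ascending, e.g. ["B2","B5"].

idom tree: B1←B0 B2←B1 B3←B2 B4←B2 B5←B4 B6←B5 B7←B4 B8←B2 B9←B2
Dom at joins:
  B2: preds {B1,B4}: {B0,B1} ∩ {B0,B1,B2,B4} = {B0,B1}; idom=B1
  B8: preds {B3,B6}: {B0,B1,B2,B3} ∩ {B0,B1,B2,B4,B5,B6} = {B0,B1,B2}; idom=B2
  B9: preds {B2,B7}: {B0,B1,B2} ∩ {B0,B1,B2,B4,B7} = {B0,B1,B2}; idom=B2

Frontier:
  B2←B1: walk · to B1
  B2←B4: walk B4→B2 to B1
  B8←B3: walk B3 to B2
  B8←B6: walk B6→B5→B4 to B2
  B9←B2: walk · to B2
  B9←B7: walk B7→B4 to B2
  DF(B0)=∅
  DF(B1)=∅
  DF(B2)={B2}
  DF(B3)={B8}
  DF(B4)={B2,B8,B9}
  DF(B5)={B8}
  DF(B6)={B8}
  DF(B7)={B9}
  DF(B8)=∅
  DF(B9)=∅

φ for y: defs {B3,B4,B6,B9}
  DF⁺ = {B2,B8,B9}

Answer: ["B2", "B8", "B9"]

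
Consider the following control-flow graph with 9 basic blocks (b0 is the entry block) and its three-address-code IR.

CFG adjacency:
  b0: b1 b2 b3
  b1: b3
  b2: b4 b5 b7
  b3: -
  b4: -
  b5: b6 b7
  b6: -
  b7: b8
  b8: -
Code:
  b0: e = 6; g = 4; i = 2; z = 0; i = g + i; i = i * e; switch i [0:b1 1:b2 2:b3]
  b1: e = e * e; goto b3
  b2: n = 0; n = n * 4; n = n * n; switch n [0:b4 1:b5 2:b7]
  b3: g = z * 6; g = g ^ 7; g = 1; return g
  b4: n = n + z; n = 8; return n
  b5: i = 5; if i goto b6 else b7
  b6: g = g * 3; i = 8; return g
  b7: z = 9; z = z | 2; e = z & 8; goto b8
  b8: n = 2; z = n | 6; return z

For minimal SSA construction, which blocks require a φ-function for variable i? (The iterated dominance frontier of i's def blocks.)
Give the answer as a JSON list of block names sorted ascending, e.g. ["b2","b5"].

Answer: ["b7"]

Derivation:
idom tree: b1←b0 b2←b0 b3←b0 b4←b2 b5←b2 b6←b5 b7←b2 b8←b7
Join-block Dom:
  b3: preds {b0,b1}: {b0} ∩ {b0,b1} = {b0}; idom=b0
  b7: preds {b2,b5}: {b0,b2} ∩ {b0,b2,b5} = {b0,b2}; idom=b2

DF derivation:
  b3←b0: walk · to b0
  b3←b1: walk b1 to b0
  b7←b2: walk · to b2
  b7←b5: walk b5 to b2
  b0: DF=∅
  b1: DF={b3}
  b2: DF=∅
  b3: DF=∅
  b4: DF=∅
  b5: DF={b7}
  b6: DF=∅
  b7: DF=∅
  b8: DF=∅

φ for i: defs {b0,b5,b6}
  DF⁺ = {b7}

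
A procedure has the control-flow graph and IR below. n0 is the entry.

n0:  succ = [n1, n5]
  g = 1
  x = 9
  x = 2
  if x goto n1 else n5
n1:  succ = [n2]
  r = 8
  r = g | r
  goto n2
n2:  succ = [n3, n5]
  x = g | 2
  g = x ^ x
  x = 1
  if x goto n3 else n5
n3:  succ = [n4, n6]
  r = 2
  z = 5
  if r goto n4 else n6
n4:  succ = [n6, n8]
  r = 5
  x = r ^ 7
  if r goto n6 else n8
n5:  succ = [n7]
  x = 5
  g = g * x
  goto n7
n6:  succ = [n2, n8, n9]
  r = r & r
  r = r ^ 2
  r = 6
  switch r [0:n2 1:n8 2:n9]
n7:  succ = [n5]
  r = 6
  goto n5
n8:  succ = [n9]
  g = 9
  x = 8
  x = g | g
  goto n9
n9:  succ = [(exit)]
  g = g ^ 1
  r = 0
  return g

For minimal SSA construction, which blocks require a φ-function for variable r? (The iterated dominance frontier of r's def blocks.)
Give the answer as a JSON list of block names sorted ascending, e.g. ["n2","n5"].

Answer: ["n2", "n5", "n6", "n8", "n9"]

Working:
idom tree: n1←n0 n2←n1 n3←n2 n4←n3 n5←n0 n6←n3 n7←n5 n8←n3 n9←n3
Dom at joins:
  n2: preds {n1,n6}: {n0,n1} ∩ {n0,n1,n2,n3,n6} = {n0,n1}; idom=n1
  n5: preds {n0,n2,n7}: {n0} ∩ {n0,n1,n2} ∩ {n0,n5,n7} = {n0}; idom=n0
  n6: preds {n3,n4}: {n0,n1,n2,n3} ∩ {n0,n1,n2,n3,n4} = {n0,n1,n2,n3}; idom=n3
  n8: preds {n4,n6}: {n0,n1,n2,n3,n4} ∩ {n0,n1,n2,n3,n6} = {n0,n1,n2,n3}; idom=n3
  n9: preds {n6,n8}: {n0,n1,n2,n3,n6} ∩ {n0,n1,n2,n3,n8} = {n0,n1,n2,n3}; idom=n3

DF walk-up:
  n2←n1: walk · to n1
  n2←n6: walk n6→n3→n2 to n1
  n5←n0: walk · to n0
  n5←n2: walk n2→n1 to n0
  n5←n7: walk n7→n5 to n0
  n6←n3: walk · to n3
  n6←n4: walk n4 to n3
  n8←n4: walk n4 to n3
  n8←n6: walk n6 to n3
  n9←n6: walk n6 to n3
  n9←n8: walk n8 to n3
  DF(n0)=∅
  DF(n1)={n5}
  DF(n2)={n2,n5}
  DF(n3)={n2}
  DF(n4)={n6,n8}
  DF(n5)={n5}
  DF(n6)={n2,n8,n9}
  DF(n7)={n5}
  DF(n8)={n9}
  DF(n9)=∅

φ for r: defs {n1,n3,n4,n6,n7,n9}
  DF⁺ = {n2,n5,n6,n8,n9}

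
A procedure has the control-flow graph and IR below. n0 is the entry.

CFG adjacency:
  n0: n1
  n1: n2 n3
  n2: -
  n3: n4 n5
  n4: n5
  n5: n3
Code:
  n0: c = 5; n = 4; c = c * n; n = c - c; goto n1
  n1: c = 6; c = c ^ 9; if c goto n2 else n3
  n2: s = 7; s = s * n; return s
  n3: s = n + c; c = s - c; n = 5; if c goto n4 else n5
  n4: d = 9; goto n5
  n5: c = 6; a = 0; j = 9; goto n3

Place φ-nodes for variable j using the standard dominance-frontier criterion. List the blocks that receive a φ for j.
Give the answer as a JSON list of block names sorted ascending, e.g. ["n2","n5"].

idom tree: n1←n0 n2←n1 n3←n1 n4←n3 n5←n3
Join-block Dom:
  n3: preds {n1,n5}: {n0,n1} ∩ {n0,n1,n3,n5} = {n0,n1}; idom=n1
  n5: preds {n3,n4}: {n0,n1,n3} ∩ {n0,n1,n3,n4} = {n0,n1,n3}; idom=n3

DF walk-up:
  join n3 pred n1: · stop@n1
  join n3 pred n5: n5→n3 stop@n1
  join n5 pred n3: · stop@n3
  join n5 pred n4: n4 stop@n3
  DF(n0)=∅
  DF(n1)=∅
  DF(n2)=∅
  DF(n3)={n3}
  DF(n4)={n5}
  DF(n5)={n3}

φ for j: defs {n5}
  DF⁺ = {n3}

Answer: ["n3"]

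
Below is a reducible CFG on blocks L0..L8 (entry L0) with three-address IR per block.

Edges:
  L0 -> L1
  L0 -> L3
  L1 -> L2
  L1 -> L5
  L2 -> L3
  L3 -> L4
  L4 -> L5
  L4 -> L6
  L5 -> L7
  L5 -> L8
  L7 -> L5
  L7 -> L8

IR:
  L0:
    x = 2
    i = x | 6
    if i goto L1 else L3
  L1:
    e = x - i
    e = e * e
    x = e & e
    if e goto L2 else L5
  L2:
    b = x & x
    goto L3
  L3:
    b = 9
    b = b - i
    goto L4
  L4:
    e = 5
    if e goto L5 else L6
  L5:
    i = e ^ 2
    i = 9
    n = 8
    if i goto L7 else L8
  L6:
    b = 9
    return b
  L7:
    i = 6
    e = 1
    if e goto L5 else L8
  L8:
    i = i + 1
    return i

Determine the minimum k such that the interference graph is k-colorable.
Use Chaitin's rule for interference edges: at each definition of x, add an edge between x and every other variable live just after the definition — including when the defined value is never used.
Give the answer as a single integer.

Answer: 3

Analysis:
Block summaries:
  L0 def {i,x} use ∅
  L1 def {e,x} use {i,x}
  L2 def {b} use {x}
  L3 def {b} use {i}
  L4 def {e} use ∅
  L5 def {i,n} use {e}
  L6 def {b} use ∅
  L7 def {e,i} use ∅
  L8 def {i} use {i}

Liveness:
  L0 li=∅ lo={i,x}
  L1 li={i,x} lo={e,i,x}
  L2 li={i,x} lo={i}
  L3 li={i} lo=∅
  L4 li=∅ lo={e}
  L5 li={e} lo={i}
  L6 li=∅ lo=∅
  L7 li=∅ lo={e,i}
  L8 li={i} lo=∅

Interference:
  b↔{i}
  e↔{i,x}
  i↔{b,e,n,x}
  n↔{i}
  x↔{e,i}

Chromatic number:
  {e,i,x} pairwise interfere (3-clique) ⇒ χ ≥ 3
  assign b→r1 e→r1 i→r0 n→r1 x→r2 — no edge inside a register ⇒ χ ≤ 3
  χ = 3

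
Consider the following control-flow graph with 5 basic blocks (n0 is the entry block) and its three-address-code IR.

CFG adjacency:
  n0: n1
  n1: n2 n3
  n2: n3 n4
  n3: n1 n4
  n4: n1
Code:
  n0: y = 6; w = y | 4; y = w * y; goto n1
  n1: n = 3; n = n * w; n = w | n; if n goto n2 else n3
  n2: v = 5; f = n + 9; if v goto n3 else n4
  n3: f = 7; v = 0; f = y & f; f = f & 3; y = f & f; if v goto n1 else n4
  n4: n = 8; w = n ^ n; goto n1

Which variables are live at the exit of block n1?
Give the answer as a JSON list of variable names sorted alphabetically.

Per-block:
  n0: def={w,y} ue=∅
  n1: def={n} ue={w}
  n2: def={f,v} ue={n}
  n3: def={f,v,y} ue={y}
  n4: def={n,w} ue=∅

Live sets:
  live n0: ∅→{w,y}
  live n1: {w,y}→{n,w,y}
  live n2: {n,w,y}→{w,y}
  live n3: {w,y}→{w,y}
  live n4: {y}→{w,y}

live-out(n1) = ["n", "w", "y"]

Answer: ["n", "w", "y"]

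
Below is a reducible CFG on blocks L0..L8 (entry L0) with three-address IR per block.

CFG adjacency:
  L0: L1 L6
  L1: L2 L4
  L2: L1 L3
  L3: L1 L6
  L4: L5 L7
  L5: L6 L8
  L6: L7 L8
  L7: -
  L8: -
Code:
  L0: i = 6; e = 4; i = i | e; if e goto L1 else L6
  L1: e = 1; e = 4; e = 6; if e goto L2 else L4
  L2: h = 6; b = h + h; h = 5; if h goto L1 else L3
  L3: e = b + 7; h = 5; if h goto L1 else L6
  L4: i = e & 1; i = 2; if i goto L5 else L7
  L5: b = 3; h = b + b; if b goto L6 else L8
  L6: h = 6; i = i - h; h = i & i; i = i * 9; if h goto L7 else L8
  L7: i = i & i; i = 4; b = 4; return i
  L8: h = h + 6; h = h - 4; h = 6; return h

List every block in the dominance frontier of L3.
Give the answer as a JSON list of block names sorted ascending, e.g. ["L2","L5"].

Answer: ["L1", "L6"]

Derivation:
idom tree: L1←L0 L2←L1 L3←L2 L4←L1 L5←L4 L6←L0 L7←L0 L8←L0
Dom at joins:
  L1: preds {L0,L2,L3}: {L0} ∩ {L0,L1,L2} ∩ {L0,L1,L2,L3} = {L0}; idom=L0
  L6: preds {L0,L3,L5}: {L0} ∩ {L0,L1,L2,L3} ∩ {L0,L1,L4,L5} = {L0}; idom=L0
  L7: preds {L4,L6}: {L0,L1,L4} ∩ {L0,L6} = {L0}; idom=L0
  L8: preds {L5,L6}: {L0,L1,L4,L5} ∩ {L0,L6} = {L0}; idom=L0

Frontier:
  L1←L0: walk · to L0
  L1←L2: walk L2→L1 to L0
  L1←L3: walk L3→L2→L1 to L0
  L6←L0: walk · to L0
  L6←L3: walk L3→L2→L1 to L0
  L6←L5: walk L5→L4→L1 to L0
  L7←L4: walk L4→L1 to L0
  L7←L6: walk L6 to L0
  L8←L5: walk L5→L4→L1 to L0
  L8←L6: walk L6 to L0
  L0 → ∅
  L1 → {L1,L6,L7,L8}
  L2 → {L1,L6}
  L3 → {L1,L6}
  L4 → {L6,L7,L8}
  L5 → {L6,L8}
  L6 → {L7,L8}
  L7 → ∅
  L8 → ∅

DF(L3) = ["L1", "L6"]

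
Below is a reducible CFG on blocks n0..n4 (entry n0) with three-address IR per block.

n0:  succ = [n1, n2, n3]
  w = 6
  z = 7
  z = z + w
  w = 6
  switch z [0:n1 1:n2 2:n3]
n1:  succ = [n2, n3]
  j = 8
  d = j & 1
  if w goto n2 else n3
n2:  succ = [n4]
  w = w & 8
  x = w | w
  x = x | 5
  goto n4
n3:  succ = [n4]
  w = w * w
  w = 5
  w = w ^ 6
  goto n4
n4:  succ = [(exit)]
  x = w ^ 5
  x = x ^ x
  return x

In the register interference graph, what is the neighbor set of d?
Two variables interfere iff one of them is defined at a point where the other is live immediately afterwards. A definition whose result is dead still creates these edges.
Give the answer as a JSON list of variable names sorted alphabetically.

Per-block:
  n0: def={w,z} ue=∅
  n1: def={d,j} ue={w}
  n2: def={w,x} ue={w}
  n3: def={w} ue={w}
  n4: def={x} ue={w}

Liveness:
  live n0: ∅→{w}
  live n1: {w}→{w}
  live n2: {w}→{w}
  live n3: {w}→{w}
  live n4: {w}→∅

Interfere edges:
  d — {w}
  j — {w}
  w — {d,j,x,z}
  x — {w}
  z — {w}

N(d) = ["w"]

Answer: ["w"]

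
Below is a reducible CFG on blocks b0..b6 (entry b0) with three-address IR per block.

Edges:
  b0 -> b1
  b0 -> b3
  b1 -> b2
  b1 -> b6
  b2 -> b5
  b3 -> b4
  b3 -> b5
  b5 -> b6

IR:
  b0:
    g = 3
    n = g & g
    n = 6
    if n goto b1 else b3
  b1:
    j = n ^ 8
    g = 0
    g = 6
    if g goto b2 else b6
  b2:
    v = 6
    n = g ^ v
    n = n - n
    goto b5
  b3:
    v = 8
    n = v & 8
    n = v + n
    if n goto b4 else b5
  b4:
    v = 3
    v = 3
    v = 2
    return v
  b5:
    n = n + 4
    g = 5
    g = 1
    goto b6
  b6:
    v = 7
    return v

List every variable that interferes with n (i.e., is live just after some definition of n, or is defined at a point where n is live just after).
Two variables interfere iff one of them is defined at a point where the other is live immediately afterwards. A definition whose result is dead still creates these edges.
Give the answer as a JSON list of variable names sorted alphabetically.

Answer: ["v"]

Analysis:
Block summaries:
  b0 def {g,n} use ∅
  b1 def {g,j} use {n}
  b2 def {n,v} use {g}
  b3 def {n,v} use ∅
  b4 def {v} use ∅
  b5 def {g,n} use {n}
  b6 def {v} use ∅

Liveness:
  b0: in=∅ out={n}
  b1: in={n} out={g}
  b2: in={g} out={n}
  b3: in=∅ out={n}
  b4: in=∅ out=∅
  b5: in={n} out=∅
  b6: in=∅ out=∅

Conflict graph:
  g — {v}
  j — ∅
  n — {v}
  v — {g,n}

N(n) = ["v"]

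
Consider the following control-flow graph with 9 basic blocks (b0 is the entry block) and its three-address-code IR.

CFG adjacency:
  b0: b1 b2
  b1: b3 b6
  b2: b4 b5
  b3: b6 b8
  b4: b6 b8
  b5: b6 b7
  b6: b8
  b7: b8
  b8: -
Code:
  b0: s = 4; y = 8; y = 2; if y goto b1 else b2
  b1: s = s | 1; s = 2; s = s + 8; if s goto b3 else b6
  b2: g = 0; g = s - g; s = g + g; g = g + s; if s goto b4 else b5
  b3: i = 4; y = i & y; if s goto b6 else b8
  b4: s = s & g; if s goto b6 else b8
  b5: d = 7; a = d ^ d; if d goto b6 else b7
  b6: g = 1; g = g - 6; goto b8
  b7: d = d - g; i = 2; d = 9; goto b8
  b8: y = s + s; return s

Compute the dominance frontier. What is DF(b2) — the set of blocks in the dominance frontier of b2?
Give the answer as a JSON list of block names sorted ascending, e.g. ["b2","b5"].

idom tree: b1←b0 b2←b0 b3←b1 b4←b2 b5←b2 b6←b0 b7←b5 b8←b0
Dom∩ at merges:
  b6: preds {b1,b3,b4,b5}: {b0,b1} ∩ {b0,b1,b3} ∩ {b0,b2,b4} ∩ {b0,b2,b5} = {b0}; idom=b0
  b8: preds {b3,b4,b6,b7}: {b0,b1,b3} ∩ {b0,b2,b4} ∩ {b0,b6} ∩ {b0,b2,b5,b7} = {b0}; idom=b0

DF walk-up:
  b6←b1: walk b1 to b0
  b6←b3: walk b3→b1 to b0
  b6←b4: walk b4→b2 to b0
  b6←b5: walk b5→b2 to b0
  b8←b3: walk b3→b1 to b0
  b8←b4: walk b4→b2 to b0
  b8←b6: walk b6 to b0
  b8←b7: walk b7→b5→b2 to b0
  DF(b0)=∅
  DF(b1)={b6,b8}
  DF(b2)={b6,b8}
  DF(b3)={b6,b8}
  DF(b4)={b6,b8}
  DF(b5)={b6,b8}
  DF(b6)={b8}
  DF(b7)={b8}
  DF(b8)=∅

DF(b2) = ["b6", "b8"]

Answer: ["b6", "b8"]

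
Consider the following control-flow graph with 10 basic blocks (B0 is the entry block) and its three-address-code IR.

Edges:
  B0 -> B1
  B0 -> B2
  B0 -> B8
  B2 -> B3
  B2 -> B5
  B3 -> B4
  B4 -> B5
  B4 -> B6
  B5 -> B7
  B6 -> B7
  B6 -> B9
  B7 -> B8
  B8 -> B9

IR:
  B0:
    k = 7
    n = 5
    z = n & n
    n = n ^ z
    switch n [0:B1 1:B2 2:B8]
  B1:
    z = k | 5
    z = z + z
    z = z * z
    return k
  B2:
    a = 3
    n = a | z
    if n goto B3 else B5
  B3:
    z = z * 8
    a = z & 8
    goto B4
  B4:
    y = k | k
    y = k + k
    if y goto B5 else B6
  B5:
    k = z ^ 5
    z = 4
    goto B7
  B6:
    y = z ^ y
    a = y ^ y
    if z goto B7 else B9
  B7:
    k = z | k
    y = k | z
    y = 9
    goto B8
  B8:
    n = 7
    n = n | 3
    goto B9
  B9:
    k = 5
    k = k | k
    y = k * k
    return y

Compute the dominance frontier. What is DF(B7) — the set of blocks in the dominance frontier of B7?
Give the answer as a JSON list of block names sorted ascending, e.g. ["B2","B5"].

Answer: ["B8"]

Analysis:
idom tree: B1←B0 B2←B0 B3←B2 B4←B3 B5←B2 B6←B4 B7←B2 B8←B0 B9←B0
Join-block Dom:
  B5: preds {B2,B4}: {B0,B2} ∩ {B0,B2,B3,B4} = {B0,B2}; idom=B2
  B7: preds {B5,B6}: {B0,B2,B5} ∩ {B0,B2,B3,B4,B6} = {B0,B2}; idom=B2
  B8: preds {B0,B7}: {B0} ∩ {B0,B2,B7} = {B0}; idom=B0
  B9: preds {B6,B8}: {B0,B2,B3,B4,B6} ∩ {B0,B8} = {B0}; idom=B0

Frontier:
  join B5 pred B2: · stop@B2
  join B5 pred B4: B4→B3 stop@B2
  join B7 pred B5: B5 stop@B2
  join B7 pred B6: B6→B4→B3 stop@B2
  join B8 pred B0: · stop@B0
  join B8 pred B7: B7→B2 stop@B0
  join B9 pred B6: B6→B4→B3→B2 stop@B0
  join B9 pred B8: B8 stop@B0
  B0 → ∅
  B1 → ∅
  B2 → {B8,B9}
  B3 → {B5,B7,B9}
  B4 → {B5,B7,B9}
  B5 → {B7}
  B6 → {B7,B9}
  B7 → {B8}
  B8 → {B9}
  B9 → ∅

DF(B7) = ["B8"]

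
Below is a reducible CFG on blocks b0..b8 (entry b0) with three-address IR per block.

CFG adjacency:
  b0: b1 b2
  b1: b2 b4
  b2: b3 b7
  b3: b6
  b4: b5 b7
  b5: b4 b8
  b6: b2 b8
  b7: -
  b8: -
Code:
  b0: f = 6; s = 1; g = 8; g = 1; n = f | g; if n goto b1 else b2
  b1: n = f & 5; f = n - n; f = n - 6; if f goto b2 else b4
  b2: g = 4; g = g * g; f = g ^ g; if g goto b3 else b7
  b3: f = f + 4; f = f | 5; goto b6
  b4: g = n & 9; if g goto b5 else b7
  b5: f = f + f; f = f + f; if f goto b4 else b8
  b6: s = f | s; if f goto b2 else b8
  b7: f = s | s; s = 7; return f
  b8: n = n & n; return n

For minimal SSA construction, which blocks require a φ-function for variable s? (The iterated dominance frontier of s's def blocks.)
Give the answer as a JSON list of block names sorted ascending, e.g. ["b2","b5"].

Answer: ["b2", "b7", "b8"]

Analysis:
idom tree: b1←b0 b2←b0 b3←b2 b4←b1 b5←b4 b6←b3 b7←b0 b8←b0
Dom∩ at merges:
  b2: preds {b0,b1,b6}: {b0} ∩ {b0,b1} ∩ {b0,b2,b3,b6} = {b0}; idom=b0
  b4: preds {b1,b5}: {b0,b1} ∩ {b0,b1,b4,b5} = {b0,b1}; idom=b1
  b7: preds {b2,b4}: {b0,b2} ∩ {b0,b1,b4} = {b0}; idom=b0
  b8: preds {b5,b6}: {b0,b1,b4,b5} ∩ {b0,b2,b3,b6} = {b0}; idom=b0

DF walk-up:
  join b2 pred b0: · stop@b0
  join b2 pred b1: b1 stop@b0
  join b2 pred b6: b6→b3→b2 stop@b0
  join b4 pred b1: · stop@b1
  join b4 pred b5: b5→b4 stop@b1
  join b7 pred b2: b2 stop@b0
  join b7 pred b4: b4→b1 stop@b0
  join b8 pred b5: b5→b4→b1 stop@b0
  join b8 pred b6: b6→b3→b2 stop@b0
  b0 → ∅
  b1 → {b2,b7,b8}
  b2 → {b2,b7,b8}
  b3 → {b2,b8}
  b4 → {b4,b7,b8}
  b5 → {b4,b8}
  b6 → {b2,b8}
  b7 → ∅
  b8 → ∅

φ for s: defs {b0,b6,b7}
  DF⁺ = {b2,b7,b8}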